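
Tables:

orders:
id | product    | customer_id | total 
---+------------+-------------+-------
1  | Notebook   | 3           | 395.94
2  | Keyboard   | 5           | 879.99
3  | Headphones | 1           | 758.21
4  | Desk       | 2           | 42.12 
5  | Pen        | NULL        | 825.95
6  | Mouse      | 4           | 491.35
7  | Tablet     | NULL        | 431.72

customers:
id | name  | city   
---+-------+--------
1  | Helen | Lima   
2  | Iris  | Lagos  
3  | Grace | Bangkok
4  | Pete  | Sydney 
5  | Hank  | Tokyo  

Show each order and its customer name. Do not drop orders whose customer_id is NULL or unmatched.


LEFT JOIN keeps every row from orders (the left table); where customer_id has no match in customers, the customer columns become NULL. Walk through each order:
  - order 1 (Notebook): customer_id=3 -> matches Grace
  - order 2 (Keyboard): customer_id=5 -> matches Hank
  - order 3 (Headphones): customer_id=1 -> matches Helen
  - order 4 (Desk): customer_id=2 -> matches Iris
  - order 5 (Pen): customer_id=NULL, no match -> kept with NULL
  - order 6 (Mouse): customer_id=4 -> matches Pete
  - order 7 (Tablet): customer_id=NULL, no match -> kept with NULL
All 7 rows appear; 2 have NULL customer.

SQL:
SELECT a.product, b.name AS customer
FROM orders a
LEFT JOIN customers b ON a.customer_id = b.id

Result:
product    | customer
-----------+---------
Notebook   | Grace   
Keyboard   | Hank    
Headphones | Helen   
Desk       | Iris    
Pen        | NULL    
Mouse      | Pete    
Tablet     | NULL    


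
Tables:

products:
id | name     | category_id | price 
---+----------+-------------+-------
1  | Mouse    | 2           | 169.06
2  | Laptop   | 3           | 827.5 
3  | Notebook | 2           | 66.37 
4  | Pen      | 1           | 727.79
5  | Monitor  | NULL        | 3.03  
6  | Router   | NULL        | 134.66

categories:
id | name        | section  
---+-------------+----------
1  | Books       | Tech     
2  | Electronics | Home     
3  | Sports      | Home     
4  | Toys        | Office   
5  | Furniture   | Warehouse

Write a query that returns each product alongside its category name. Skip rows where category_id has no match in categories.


INNER JOIN keeps only products rows whose category_id matches an id in categories. Walk through each product:
  - product 1 (Mouse): category_id=2 -> matches Electronics
  - product 2 (Laptop): category_id=3 -> matches Sports
  - product 3 (Notebook): category_id=2 -> matches Electronics
  - product 4 (Pen): category_id=1 -> matches Books
  - product 5 (Monitor): category_id=NULL, no match -> dropped
  - product 6 (Router): category_id=NULL, no match -> dropped
So 2 of 6 rows are dropped.

SQL:
SELECT a.name, b.name AS category
FROM products a
INNER JOIN categories b ON a.category_id = b.id

Result:
name     | category   
---------+------------
Mouse    | Electronics
Laptop   | Sports     
Notebook | Electronics
Pen      | Books      


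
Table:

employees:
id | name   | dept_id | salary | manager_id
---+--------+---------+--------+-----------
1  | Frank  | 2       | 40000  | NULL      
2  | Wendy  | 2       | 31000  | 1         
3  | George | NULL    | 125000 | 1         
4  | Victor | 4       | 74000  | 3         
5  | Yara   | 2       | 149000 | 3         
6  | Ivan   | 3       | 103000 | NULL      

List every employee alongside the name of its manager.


This is a self-join: employees is joined to a second copy of itself, matching each row's manager_id to another row's id. Use LEFT JOIN so rows with manager_id=NULL are kept.
  - employee 1 (Frank): manager_id=NULL -> NULL
  - employee 2 (Wendy): manager_id=1 -> Frank
  - employee 3 (George): manager_id=1 -> Frank
  - employee 4 (Victor): manager_id=3 -> George
  - employee 5 (Yara): manager_id=3 -> George
  - employee 6 (Ivan): manager_id=NULL -> NULL

SQL:
SELECT a.name AS item, b.name AS manager
FROM employees a
LEFT JOIN employees b ON a.manager_id = b.id

Result:
item   | manager
-------+--------
Frank  | NULL   
Wendy  | Frank  
George | Frank  
Victor | George 
Yara   | George 
Ivan   | NULL   


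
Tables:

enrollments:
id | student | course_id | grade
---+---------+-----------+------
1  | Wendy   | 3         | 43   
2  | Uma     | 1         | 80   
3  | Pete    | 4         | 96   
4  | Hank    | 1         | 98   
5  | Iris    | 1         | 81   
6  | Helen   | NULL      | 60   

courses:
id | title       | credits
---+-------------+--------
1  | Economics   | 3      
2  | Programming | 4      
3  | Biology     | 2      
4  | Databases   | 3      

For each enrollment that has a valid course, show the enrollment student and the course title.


INNER JOIN keeps only enrollments rows whose course_id matches an id in courses. Walk through each enrollment:
  - enrollment 1 (Wendy): course_id=3 -> matches Biology
  - enrollment 2 (Uma): course_id=1 -> matches Economics
  - enrollment 3 (Pete): course_id=4 -> matches Databases
  - enrollment 4 (Hank): course_id=1 -> matches Economics
  - enrollment 5 (Iris): course_id=1 -> matches Economics
  - enrollment 6 (Helen): course_id=NULL, no match -> dropped
So 1 of 6 rows is dropped.

SQL:
SELECT a.student, b.title AS course
FROM enrollments a
INNER JOIN courses b ON a.course_id = b.id

Result:
student | course   
--------+----------
Wendy   | Biology  
Uma     | Economics
Pete    | Databases
Hank    | Economics
Iris    | Economics


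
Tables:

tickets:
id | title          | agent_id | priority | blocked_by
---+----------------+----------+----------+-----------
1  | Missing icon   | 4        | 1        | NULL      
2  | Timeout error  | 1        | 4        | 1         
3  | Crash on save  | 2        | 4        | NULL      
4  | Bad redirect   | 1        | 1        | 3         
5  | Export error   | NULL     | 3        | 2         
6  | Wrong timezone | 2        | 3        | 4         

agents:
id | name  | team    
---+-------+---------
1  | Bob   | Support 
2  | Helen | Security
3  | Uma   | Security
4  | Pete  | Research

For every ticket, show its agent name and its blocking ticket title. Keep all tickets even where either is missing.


Two LEFT JOINs from the same base table tickets: one to agents via agent_id, one to tickets itself via blocked_by. Both are LEFT so every ticket is preserved.
Match against agents:
  - ticket 1 (Missing icon): agent_id=4 -> matches Pete
  - ticket 2 (Timeout error): agent_id=1 -> matches Bob
  - ticket 3 (Crash on save): agent_id=2 -> matches Helen
  - ticket 4 (Bad redirect): agent_id=1 -> matches Bob
  - ticket 5 (Export error): agent_id=NULL, no match -> kept with NULL
  - ticket 6 (Wrong timezone): agent_id=2 -> matches Helen
Match against tickets (self):
  - ticket 1 (Missing icon): blocked_by=NULL -> NULL
  - ticket 2 (Timeout error): blocked_by=1 -> Missing icon
  - ticket 3 (Crash on save): blocked_by=NULL -> NULL
  - ticket 4 (Bad redirect): blocked_by=3 -> Crash on save
  - ticket 5 (Export error): blocked_by=2 -> Timeout error
  - ticket 6 (Wrong timezone): blocked_by=4 -> Bad redirect

SQL:
SELECT a.title, b.name AS agent, c.title AS blocked_by
FROM tickets a
LEFT JOIN agents b ON a.agent_id = b.id
LEFT JOIN tickets c ON a.blocked_by = c.id

Result:
title          | agent | blocked_by   
---------------+-------+--------------
Missing icon   | Pete  | NULL         
Timeout error  | Bob   | Missing icon 
Crash on save  | Helen | NULL         
Bad redirect   | Bob   | Crash on save
Export error   | NULL  | Timeout error
Wrong timezone | Helen | Bad redirect 


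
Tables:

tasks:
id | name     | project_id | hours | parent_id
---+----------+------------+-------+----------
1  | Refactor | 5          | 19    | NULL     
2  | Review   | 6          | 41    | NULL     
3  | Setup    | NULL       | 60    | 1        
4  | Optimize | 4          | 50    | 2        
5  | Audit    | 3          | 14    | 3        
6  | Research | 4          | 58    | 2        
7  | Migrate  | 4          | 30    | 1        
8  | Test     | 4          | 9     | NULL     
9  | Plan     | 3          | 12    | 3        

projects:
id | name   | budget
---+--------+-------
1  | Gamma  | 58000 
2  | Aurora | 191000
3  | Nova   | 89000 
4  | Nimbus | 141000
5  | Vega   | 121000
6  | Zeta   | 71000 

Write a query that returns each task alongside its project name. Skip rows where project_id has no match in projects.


INNER JOIN keeps only tasks rows whose project_id matches an id in projects. Walk through each task:
  - task 1 (Refactor): project_id=5 -> matches Vega
  - task 2 (Review): project_id=6 -> matches Zeta
  - task 3 (Setup): project_id=NULL, no match -> dropped
  - task 4 (Optimize): project_id=4 -> matches Nimbus
  - task 5 (Audit): project_id=3 -> matches Nova
  - task 6 (Research): project_id=4 -> matches Nimbus
  - task 7 (Migrate): project_id=4 -> matches Nimbus
  - task 8 (Test): project_id=4 -> matches Nimbus
  - task 9 (Plan): project_id=3 -> matches Nova
So 1 of 9 rows is dropped.

SQL:
SELECT a.name, b.name AS project
FROM tasks a
INNER JOIN projects b ON a.project_id = b.id

Result:
name     | project
---------+--------
Refactor | Vega   
Review   | Zeta   
Optimize | Nimbus 
Audit    | Nova   
Research | Nimbus 
Migrate  | Nimbus 
Test     | Nimbus 
Plan     | Nova   


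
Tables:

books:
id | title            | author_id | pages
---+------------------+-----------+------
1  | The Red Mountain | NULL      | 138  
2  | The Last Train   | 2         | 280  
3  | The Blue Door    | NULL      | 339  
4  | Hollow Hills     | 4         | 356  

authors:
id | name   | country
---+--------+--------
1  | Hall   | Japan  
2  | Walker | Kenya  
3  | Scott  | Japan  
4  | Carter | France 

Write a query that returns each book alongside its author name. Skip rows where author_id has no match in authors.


INNER JOIN keeps only books rows whose author_id matches an id in authors. Walk through each book:
  - book 1 (The Red Mountain): author_id=NULL, no match -> dropped
  - book 2 (The Last Train): author_id=2 -> matches Walker
  - book 3 (The Blue Door): author_id=NULL, no match -> dropped
  - book 4 (Hollow Hills): author_id=4 -> matches Carter
So 2 of 4 rows are dropped.

SQL:
SELECT a.title, b.name AS author
FROM books a
INNER JOIN authors b ON a.author_id = b.id

Result:
title          | author
---------------+-------
The Last Train | Walker
Hollow Hills   | Carter


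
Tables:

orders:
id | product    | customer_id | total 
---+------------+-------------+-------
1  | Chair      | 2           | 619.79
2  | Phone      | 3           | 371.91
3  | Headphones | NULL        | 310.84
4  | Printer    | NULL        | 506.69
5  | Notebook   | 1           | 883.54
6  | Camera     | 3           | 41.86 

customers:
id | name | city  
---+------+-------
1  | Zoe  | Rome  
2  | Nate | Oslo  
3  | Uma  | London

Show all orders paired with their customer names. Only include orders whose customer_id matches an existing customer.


INNER JOIN keeps only orders rows whose customer_id matches an id in customers. Walk through each order:
  - order 1 (Chair): customer_id=2 -> matches Nate
  - order 2 (Phone): customer_id=3 -> matches Uma
  - order 3 (Headphones): customer_id=NULL, no match -> dropped
  - order 4 (Printer): customer_id=NULL, no match -> dropped
  - order 5 (Notebook): customer_id=1 -> matches Zoe
  - order 6 (Camera): customer_id=3 -> matches Uma
So 2 of 6 rows are dropped.

SQL:
SELECT a.product, b.name AS customer
FROM orders a
INNER JOIN customers b ON a.customer_id = b.id

Result:
product  | customer
---------+---------
Chair    | Nate    
Phone    | Uma     
Notebook | Zoe     
Camera   | Uma     


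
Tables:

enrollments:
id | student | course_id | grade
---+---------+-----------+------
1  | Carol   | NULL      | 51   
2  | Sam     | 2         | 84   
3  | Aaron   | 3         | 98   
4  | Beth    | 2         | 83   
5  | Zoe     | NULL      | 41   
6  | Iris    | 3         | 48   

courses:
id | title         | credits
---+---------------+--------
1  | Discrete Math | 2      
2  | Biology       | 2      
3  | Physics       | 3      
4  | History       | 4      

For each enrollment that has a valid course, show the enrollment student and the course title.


INNER JOIN keeps only enrollments rows whose course_id matches an id in courses. Walk through each enrollment:
  - enrollment 1 (Carol): course_id=NULL, no match -> dropped
  - enrollment 2 (Sam): course_id=2 -> matches Biology
  - enrollment 3 (Aaron): course_id=3 -> matches Physics
  - enrollment 4 (Beth): course_id=2 -> matches Biology
  - enrollment 5 (Zoe): course_id=NULL, no match -> dropped
  - enrollment 6 (Iris): course_id=3 -> matches Physics
So 2 of 6 rows are dropped.

SQL:
SELECT a.student, b.title AS course
FROM enrollments a
INNER JOIN courses b ON a.course_id = b.id

Result:
student | course 
--------+--------
Sam     | Biology
Aaron   | Physics
Beth    | Biology
Iris    | Physics


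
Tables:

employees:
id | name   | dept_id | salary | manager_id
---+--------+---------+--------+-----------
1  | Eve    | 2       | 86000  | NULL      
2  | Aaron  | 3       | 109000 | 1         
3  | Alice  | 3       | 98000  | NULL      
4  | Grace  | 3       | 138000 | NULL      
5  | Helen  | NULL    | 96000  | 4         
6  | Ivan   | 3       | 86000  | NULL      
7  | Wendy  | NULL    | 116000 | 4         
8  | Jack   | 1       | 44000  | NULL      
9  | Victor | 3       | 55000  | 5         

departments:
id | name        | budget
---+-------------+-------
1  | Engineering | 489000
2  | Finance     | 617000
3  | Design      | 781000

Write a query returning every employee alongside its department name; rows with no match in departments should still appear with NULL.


LEFT JOIN keeps every row from employees (the left table); where dept_id has no match in departments, the department columns become NULL. Walk through each employee:
  - employee 1 (Eve): dept_id=2 -> matches Finance
  - employee 2 (Aaron): dept_id=3 -> matches Design
  - employee 3 (Alice): dept_id=3 -> matches Design
  - employee 4 (Grace): dept_id=3 -> matches Design
  - employee 5 (Helen): dept_id=NULL, no match -> kept with NULL
  - employee 6 (Ivan): dept_id=3 -> matches Design
  - employee 7 (Wendy): dept_id=NULL, no match -> kept with NULL
  - employee 8 (Jack): dept_id=1 -> matches Engineering
  - employee 9 (Victor): dept_id=3 -> matches Design
All 9 rows appear; 2 have NULL department.

SQL:
SELECT a.name, b.name AS department
FROM employees a
LEFT JOIN departments b ON a.dept_id = b.id

Result:
name   | department 
-------+------------
Eve    | Finance    
Aaron  | Design     
Alice  | Design     
Grace  | Design     
Helen  | NULL       
Ivan   | Design     
Wendy  | NULL       
Jack   | Engineering
Victor | Design     


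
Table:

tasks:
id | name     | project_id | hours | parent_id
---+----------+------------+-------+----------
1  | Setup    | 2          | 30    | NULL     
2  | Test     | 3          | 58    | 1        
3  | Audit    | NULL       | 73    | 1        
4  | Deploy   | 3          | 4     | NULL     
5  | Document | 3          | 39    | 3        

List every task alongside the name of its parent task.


This is a self-join: tasks is joined to a second copy of itself, matching each row's parent_id to another row's id. Use LEFT JOIN so rows with parent_id=NULL are kept.
  - task 1 (Setup): parent_id=NULL -> NULL
  - task 2 (Test): parent_id=1 -> Setup
  - task 3 (Audit): parent_id=1 -> Setup
  - task 4 (Deploy): parent_id=NULL -> NULL
  - task 5 (Document): parent_id=3 -> Audit

SQL:
SELECT a.name AS item, b.name AS parent
FROM tasks a
LEFT JOIN tasks b ON a.parent_id = b.id

Result:
item     | parent
---------+-------
Setup    | NULL  
Test     | Setup 
Audit    | Setup 
Deploy   | NULL  
Document | Audit 


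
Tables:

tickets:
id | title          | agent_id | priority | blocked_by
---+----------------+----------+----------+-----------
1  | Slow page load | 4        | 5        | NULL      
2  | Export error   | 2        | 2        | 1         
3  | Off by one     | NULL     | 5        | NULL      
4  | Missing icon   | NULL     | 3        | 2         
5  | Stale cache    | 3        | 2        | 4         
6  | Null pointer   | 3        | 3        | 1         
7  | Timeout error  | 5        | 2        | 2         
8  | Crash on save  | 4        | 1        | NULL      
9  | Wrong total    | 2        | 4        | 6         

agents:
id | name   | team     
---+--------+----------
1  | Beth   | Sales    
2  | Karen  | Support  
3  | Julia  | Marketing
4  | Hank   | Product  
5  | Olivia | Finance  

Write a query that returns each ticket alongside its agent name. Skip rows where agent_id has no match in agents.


INNER JOIN keeps only tickets rows whose agent_id matches an id in agents. Walk through each ticket:
  - ticket 1 (Slow page load): agent_id=4 -> matches Hank
  - ticket 2 (Export error): agent_id=2 -> matches Karen
  - ticket 3 (Off by one): agent_id=NULL, no match -> dropped
  - ticket 4 (Missing icon): agent_id=NULL, no match -> dropped
  - ticket 5 (Stale cache): agent_id=3 -> matches Julia
  - ticket 6 (Null pointer): agent_id=3 -> matches Julia
  - ticket 7 (Timeout error): agent_id=5 -> matches Olivia
  - ticket 8 (Crash on save): agent_id=4 -> matches Hank
  - ticket 9 (Wrong total): agent_id=2 -> matches Karen
So 2 of 9 rows are dropped.

SQL:
SELECT a.title, b.name AS agent
FROM tickets a
INNER JOIN agents b ON a.agent_id = b.id

Result:
title          | agent 
---------------+-------
Slow page load | Hank  
Export error   | Karen 
Stale cache    | Julia 
Null pointer   | Julia 
Timeout error  | Olivia
Crash on save  | Hank  
Wrong total    | Karen 


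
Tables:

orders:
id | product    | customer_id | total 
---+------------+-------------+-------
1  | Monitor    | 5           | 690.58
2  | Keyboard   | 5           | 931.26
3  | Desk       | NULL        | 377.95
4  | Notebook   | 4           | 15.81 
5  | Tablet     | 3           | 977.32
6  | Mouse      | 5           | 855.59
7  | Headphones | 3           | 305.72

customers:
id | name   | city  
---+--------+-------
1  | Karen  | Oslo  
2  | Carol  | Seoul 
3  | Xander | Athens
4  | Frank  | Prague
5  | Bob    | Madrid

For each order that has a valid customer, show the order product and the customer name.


INNER JOIN keeps only orders rows whose customer_id matches an id in customers. Walk through each order:
  - order 1 (Monitor): customer_id=5 -> matches Bob
  - order 2 (Keyboard): customer_id=5 -> matches Bob
  - order 3 (Desk): customer_id=NULL, no match -> dropped
  - order 4 (Notebook): customer_id=4 -> matches Frank
  - order 5 (Tablet): customer_id=3 -> matches Xander
  - order 6 (Mouse): customer_id=5 -> matches Bob
  - order 7 (Headphones): customer_id=3 -> matches Xander
So 1 of 7 rows is dropped.

SQL:
SELECT a.product, b.name AS customer
FROM orders a
INNER JOIN customers b ON a.customer_id = b.id

Result:
product    | customer
-----------+---------
Monitor    | Bob     
Keyboard   | Bob     
Notebook   | Frank   
Tablet     | Xander  
Mouse      | Bob     
Headphones | Xander  


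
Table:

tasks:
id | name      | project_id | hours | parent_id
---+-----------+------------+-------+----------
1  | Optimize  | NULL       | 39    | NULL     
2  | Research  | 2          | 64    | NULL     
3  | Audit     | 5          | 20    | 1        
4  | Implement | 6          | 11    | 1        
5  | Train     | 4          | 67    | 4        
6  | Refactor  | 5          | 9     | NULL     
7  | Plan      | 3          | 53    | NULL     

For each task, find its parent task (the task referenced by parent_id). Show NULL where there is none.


This is a self-join: tasks is joined to a second copy of itself, matching each row's parent_id to another row's id. Use LEFT JOIN so rows with parent_id=NULL are kept.
  - task 1 (Optimize): parent_id=NULL -> NULL
  - task 2 (Research): parent_id=NULL -> NULL
  - task 3 (Audit): parent_id=1 -> Optimize
  - task 4 (Implement): parent_id=1 -> Optimize
  - task 5 (Train): parent_id=4 -> Implement
  - task 6 (Refactor): parent_id=NULL -> NULL
  - task 7 (Plan): parent_id=NULL -> NULL

SQL:
SELECT a.name AS item, b.name AS parent
FROM tasks a
LEFT JOIN tasks b ON a.parent_id = b.id

Result:
item      | parent   
----------+----------
Optimize  | NULL     
Research  | NULL     
Audit     | Optimize 
Implement | Optimize 
Train     | Implement
Refactor  | NULL     
Plan      | NULL     


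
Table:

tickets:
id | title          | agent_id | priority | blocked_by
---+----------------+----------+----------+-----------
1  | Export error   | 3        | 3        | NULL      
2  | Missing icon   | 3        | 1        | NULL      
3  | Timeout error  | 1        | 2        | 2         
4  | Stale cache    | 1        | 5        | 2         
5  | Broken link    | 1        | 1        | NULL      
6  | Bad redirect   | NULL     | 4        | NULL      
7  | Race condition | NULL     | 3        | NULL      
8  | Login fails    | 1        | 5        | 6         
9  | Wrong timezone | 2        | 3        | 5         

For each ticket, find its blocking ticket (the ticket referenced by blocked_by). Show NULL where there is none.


This is a self-join: tickets is joined to a second copy of itself, matching each row's blocked_by to another row's id. Use LEFT JOIN so rows with blocked_by=NULL are kept.
  - ticket 1 (Export error): blocked_by=NULL -> NULL
  - ticket 2 (Missing icon): blocked_by=NULL -> NULL
  - ticket 3 (Timeout error): blocked_by=2 -> Missing icon
  - ticket 4 (Stale cache): blocked_by=2 -> Missing icon
  - ticket 5 (Broken link): blocked_by=NULL -> NULL
  - ticket 6 (Bad redirect): blocked_by=NULL -> NULL
  - ticket 7 (Race condition): blocked_by=NULL -> NULL
  - ticket 8 (Login fails): blocked_by=6 -> Bad redirect
  - ticket 9 (Wrong timezone): blocked_by=5 -> Broken link

SQL:
SELECT a.title AS item, b.title AS blocked_by
FROM tickets a
LEFT JOIN tickets b ON a.blocked_by = b.id

Result:
item           | blocked_by  
---------------+-------------
Export error   | NULL        
Missing icon   | NULL        
Timeout error  | Missing icon
Stale cache    | Missing icon
Broken link    | NULL        
Bad redirect   | NULL        
Race condition | NULL        
Login fails    | Bad redirect
Wrong timezone | Broken link 


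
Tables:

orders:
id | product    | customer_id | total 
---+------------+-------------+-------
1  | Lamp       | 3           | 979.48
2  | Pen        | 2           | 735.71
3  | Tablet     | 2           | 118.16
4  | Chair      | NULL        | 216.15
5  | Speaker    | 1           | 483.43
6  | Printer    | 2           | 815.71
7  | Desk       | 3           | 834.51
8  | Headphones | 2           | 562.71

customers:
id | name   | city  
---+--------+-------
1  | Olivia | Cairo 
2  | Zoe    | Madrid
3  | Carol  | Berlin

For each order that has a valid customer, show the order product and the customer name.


INNER JOIN keeps only orders rows whose customer_id matches an id in customers. Walk through each order:
  - order 1 (Lamp): customer_id=3 -> matches Carol
  - order 2 (Pen): customer_id=2 -> matches Zoe
  - order 3 (Tablet): customer_id=2 -> matches Zoe
  - order 4 (Chair): customer_id=NULL, no match -> dropped
  - order 5 (Speaker): customer_id=1 -> matches Olivia
  - order 6 (Printer): customer_id=2 -> matches Zoe
  - order 7 (Desk): customer_id=3 -> matches Carol
  - order 8 (Headphones): customer_id=2 -> matches Zoe
So 1 of 8 rows is dropped.

SQL:
SELECT a.product, b.name AS customer
FROM orders a
INNER JOIN customers b ON a.customer_id = b.id

Result:
product    | customer
-----------+---------
Lamp       | Carol   
Pen        | Zoe     
Tablet     | Zoe     
Speaker    | Olivia  
Printer    | Zoe     
Desk       | Carol   
Headphones | Zoe     


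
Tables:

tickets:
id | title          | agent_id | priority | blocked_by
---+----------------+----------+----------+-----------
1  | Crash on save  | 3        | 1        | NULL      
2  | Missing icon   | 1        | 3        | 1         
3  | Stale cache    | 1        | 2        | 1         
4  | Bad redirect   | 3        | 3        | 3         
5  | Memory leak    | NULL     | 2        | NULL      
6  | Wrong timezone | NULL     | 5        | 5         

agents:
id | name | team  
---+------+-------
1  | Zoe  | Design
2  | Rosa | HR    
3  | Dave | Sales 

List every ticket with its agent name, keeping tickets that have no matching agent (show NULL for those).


LEFT JOIN keeps every row from tickets (the left table); where agent_id has no match in agents, the agent columns become NULL. Walk through each ticket:
  - ticket 1 (Crash on save): agent_id=3 -> matches Dave
  - ticket 2 (Missing icon): agent_id=1 -> matches Zoe
  - ticket 3 (Stale cache): agent_id=1 -> matches Zoe
  - ticket 4 (Bad redirect): agent_id=3 -> matches Dave
  - ticket 5 (Memory leak): agent_id=NULL, no match -> kept with NULL
  - ticket 6 (Wrong timezone): agent_id=NULL, no match -> kept with NULL
All 6 rows appear; 2 have NULL agent.

SQL:
SELECT a.title, b.name AS agent
FROM tickets a
LEFT JOIN agents b ON a.agent_id = b.id

Result:
title          | agent
---------------+------
Crash on save  | Dave 
Missing icon   | Zoe  
Stale cache    | Zoe  
Bad redirect   | Dave 
Memory leak    | NULL 
Wrong timezone | NULL 


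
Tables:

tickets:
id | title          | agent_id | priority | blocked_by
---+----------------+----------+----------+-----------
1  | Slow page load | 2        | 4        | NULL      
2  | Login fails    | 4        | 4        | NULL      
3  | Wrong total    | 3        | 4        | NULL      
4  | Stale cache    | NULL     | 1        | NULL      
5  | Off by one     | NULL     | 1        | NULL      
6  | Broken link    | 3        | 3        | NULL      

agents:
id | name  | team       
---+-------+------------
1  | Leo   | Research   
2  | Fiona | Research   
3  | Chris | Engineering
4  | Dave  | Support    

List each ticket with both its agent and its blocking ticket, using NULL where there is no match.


Two LEFT JOINs from the same base table tickets: one to agents via agent_id, one to tickets itself via blocked_by. Both are LEFT so every ticket is preserved.
Match against agents:
  - ticket 1 (Slow page load): agent_id=2 -> matches Fiona
  - ticket 2 (Login fails): agent_id=4 -> matches Dave
  - ticket 3 (Wrong total): agent_id=3 -> matches Chris
  - ticket 4 (Stale cache): agent_id=NULL, no match -> kept with NULL
  - ticket 5 (Off by one): agent_id=NULL, no match -> kept with NULL
  - ticket 6 (Broken link): agent_id=3 -> matches Chris
Match against tickets (self):
  - ticket 1 (Slow page load): blocked_by=NULL -> NULL
  - ticket 2 (Login fails): blocked_by=NULL -> NULL
  - ticket 3 (Wrong total): blocked_by=NULL -> NULL
  - ticket 4 (Stale cache): blocked_by=NULL -> NULL
  - ticket 5 (Off by one): blocked_by=NULL -> NULL
  - ticket 6 (Broken link): blocked_by=NULL -> NULL

SQL:
SELECT a.title, b.name AS agent, c.title AS blocked_by
FROM tickets a
LEFT JOIN agents b ON a.agent_id = b.id
LEFT JOIN tickets c ON a.blocked_by = c.id

Result:
title          | agent | blocked_by
---------------+-------+-----------
Slow page load | Fiona | NULL      
Login fails    | Dave  | NULL      
Wrong total    | Chris | NULL      
Stale cache    | NULL  | NULL      
Off by one     | NULL  | NULL      
Broken link    | Chris | NULL      


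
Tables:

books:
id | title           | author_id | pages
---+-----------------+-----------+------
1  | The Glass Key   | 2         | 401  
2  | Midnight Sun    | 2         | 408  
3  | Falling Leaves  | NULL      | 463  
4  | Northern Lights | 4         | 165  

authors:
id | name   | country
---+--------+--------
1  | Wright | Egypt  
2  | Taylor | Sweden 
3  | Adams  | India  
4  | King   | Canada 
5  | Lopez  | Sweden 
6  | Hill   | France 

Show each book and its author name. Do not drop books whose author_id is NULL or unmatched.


LEFT JOIN keeps every row from books (the left table); where author_id has no match in authors, the author columns become NULL. Walk through each book:
  - book 1 (The Glass Key): author_id=2 -> matches Taylor
  - book 2 (Midnight Sun): author_id=2 -> matches Taylor
  - book 3 (Falling Leaves): author_id=NULL, no match -> kept with NULL
  - book 4 (Northern Lights): author_id=4 -> matches King
All 4 rows appear; 1 has NULL author.

SQL:
SELECT a.title, b.name AS author
FROM books a
LEFT JOIN authors b ON a.author_id = b.id

Result:
title           | author
----------------+-------
The Glass Key   | Taylor
Midnight Sun    | Taylor
Falling Leaves  | NULL  
Northern Lights | King  


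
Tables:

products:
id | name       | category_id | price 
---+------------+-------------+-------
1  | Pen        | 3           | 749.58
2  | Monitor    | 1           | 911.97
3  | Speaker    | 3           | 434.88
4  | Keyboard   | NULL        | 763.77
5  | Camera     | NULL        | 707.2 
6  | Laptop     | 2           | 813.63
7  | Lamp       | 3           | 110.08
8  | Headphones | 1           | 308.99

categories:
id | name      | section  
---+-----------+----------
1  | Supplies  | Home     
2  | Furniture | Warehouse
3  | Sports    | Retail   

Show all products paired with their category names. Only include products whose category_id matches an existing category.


INNER JOIN keeps only products rows whose category_id matches an id in categories. Walk through each product:
  - product 1 (Pen): category_id=3 -> matches Sports
  - product 2 (Monitor): category_id=1 -> matches Supplies
  - product 3 (Speaker): category_id=3 -> matches Sports
  - product 4 (Keyboard): category_id=NULL, no match -> dropped
  - product 5 (Camera): category_id=NULL, no match -> dropped
  - product 6 (Laptop): category_id=2 -> matches Furniture
  - product 7 (Lamp): category_id=3 -> matches Sports
  - product 8 (Headphones): category_id=1 -> matches Supplies
So 2 of 8 rows are dropped.

SQL:
SELECT a.name, b.name AS category
FROM products a
INNER JOIN categories b ON a.category_id = b.id

Result:
name       | category 
-----------+----------
Pen        | Sports   
Monitor    | Supplies 
Speaker    | Sports   
Laptop     | Furniture
Lamp       | Sports   
Headphones | Supplies 


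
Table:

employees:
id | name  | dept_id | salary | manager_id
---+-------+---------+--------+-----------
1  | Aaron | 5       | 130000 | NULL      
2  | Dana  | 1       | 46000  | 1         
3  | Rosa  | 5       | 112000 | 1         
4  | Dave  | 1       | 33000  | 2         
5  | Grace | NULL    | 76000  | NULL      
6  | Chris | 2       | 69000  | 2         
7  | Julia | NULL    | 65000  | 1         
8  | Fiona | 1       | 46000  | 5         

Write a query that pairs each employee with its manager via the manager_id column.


This is a self-join: employees is joined to a second copy of itself, matching each row's manager_id to another row's id. Use LEFT JOIN so rows with manager_id=NULL are kept.
  - employee 1 (Aaron): manager_id=NULL -> NULL
  - employee 2 (Dana): manager_id=1 -> Aaron
  - employee 3 (Rosa): manager_id=1 -> Aaron
  - employee 4 (Dave): manager_id=2 -> Dana
  - employee 5 (Grace): manager_id=NULL -> NULL
  - employee 6 (Chris): manager_id=2 -> Dana
  - employee 7 (Julia): manager_id=1 -> Aaron
  - employee 8 (Fiona): manager_id=5 -> Grace

SQL:
SELECT a.name AS item, b.name AS manager
FROM employees a
LEFT JOIN employees b ON a.manager_id = b.id

Result:
item  | manager
------+--------
Aaron | NULL   
Dana  | Aaron  
Rosa  | Aaron  
Dave  | Dana   
Grace | NULL   
Chris | Dana   
Julia | Aaron  
Fiona | Grace  


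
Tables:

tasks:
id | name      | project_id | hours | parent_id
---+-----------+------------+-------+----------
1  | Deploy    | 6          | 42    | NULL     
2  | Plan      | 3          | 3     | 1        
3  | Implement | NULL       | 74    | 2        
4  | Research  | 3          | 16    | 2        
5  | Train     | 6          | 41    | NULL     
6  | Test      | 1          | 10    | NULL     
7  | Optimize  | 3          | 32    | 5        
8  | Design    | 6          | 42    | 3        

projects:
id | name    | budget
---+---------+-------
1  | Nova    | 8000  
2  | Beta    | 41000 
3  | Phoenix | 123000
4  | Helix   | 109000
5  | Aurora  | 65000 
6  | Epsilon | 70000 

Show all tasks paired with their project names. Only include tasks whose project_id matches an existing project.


INNER JOIN keeps only tasks rows whose project_id matches an id in projects. Walk through each task:
  - task 1 (Deploy): project_id=6 -> matches Epsilon
  - task 2 (Plan): project_id=3 -> matches Phoenix
  - task 3 (Implement): project_id=NULL, no match -> dropped
  - task 4 (Research): project_id=3 -> matches Phoenix
  - task 5 (Train): project_id=6 -> matches Epsilon
  - task 6 (Test): project_id=1 -> matches Nova
  - task 7 (Optimize): project_id=3 -> matches Phoenix
  - task 8 (Design): project_id=6 -> matches Epsilon
So 1 of 8 rows is dropped.

SQL:
SELECT a.name, b.name AS project
FROM tasks a
INNER JOIN projects b ON a.project_id = b.id

Result:
name     | project
---------+--------
Deploy   | Epsilon
Plan     | Phoenix
Research | Phoenix
Train    | Epsilon
Test     | Nova   
Optimize | Phoenix
Design   | Epsilon


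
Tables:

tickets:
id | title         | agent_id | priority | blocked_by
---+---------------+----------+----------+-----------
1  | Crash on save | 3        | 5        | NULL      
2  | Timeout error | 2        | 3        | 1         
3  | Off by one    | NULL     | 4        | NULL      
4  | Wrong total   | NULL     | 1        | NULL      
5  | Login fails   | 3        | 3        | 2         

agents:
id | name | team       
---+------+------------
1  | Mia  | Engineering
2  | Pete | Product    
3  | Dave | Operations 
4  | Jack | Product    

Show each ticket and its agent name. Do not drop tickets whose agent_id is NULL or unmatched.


LEFT JOIN keeps every row from tickets (the left table); where agent_id has no match in agents, the agent columns become NULL. Walk through each ticket:
  - ticket 1 (Crash on save): agent_id=3 -> matches Dave
  - ticket 2 (Timeout error): agent_id=2 -> matches Pete
  - ticket 3 (Off by one): agent_id=NULL, no match -> kept with NULL
  - ticket 4 (Wrong total): agent_id=NULL, no match -> kept with NULL
  - ticket 5 (Login fails): agent_id=3 -> matches Dave
All 5 rows appear; 2 have NULL agent.

SQL:
SELECT a.title, b.name AS agent
FROM tickets a
LEFT JOIN agents b ON a.agent_id = b.id

Result:
title         | agent
--------------+------
Crash on save | Dave 
Timeout error | Pete 
Off by one    | NULL 
Wrong total   | NULL 
Login fails   | Dave 


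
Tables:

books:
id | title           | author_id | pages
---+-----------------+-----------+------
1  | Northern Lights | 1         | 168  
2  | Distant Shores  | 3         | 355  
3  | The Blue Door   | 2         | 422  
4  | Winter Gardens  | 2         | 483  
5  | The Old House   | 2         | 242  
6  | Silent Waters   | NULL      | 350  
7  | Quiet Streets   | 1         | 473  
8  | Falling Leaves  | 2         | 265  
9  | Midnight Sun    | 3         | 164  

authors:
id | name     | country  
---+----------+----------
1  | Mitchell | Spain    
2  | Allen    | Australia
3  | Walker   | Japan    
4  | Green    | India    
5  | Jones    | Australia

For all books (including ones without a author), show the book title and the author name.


LEFT JOIN keeps every row from books (the left table); where author_id has no match in authors, the author columns become NULL. Walk through each book:
  - book 1 (Northern Lights): author_id=1 -> matches Mitchell
  - book 2 (Distant Shores): author_id=3 -> matches Walker
  - book 3 (The Blue Door): author_id=2 -> matches Allen
  - book 4 (Winter Gardens): author_id=2 -> matches Allen
  - book 5 (The Old House): author_id=2 -> matches Allen
  - book 6 (Silent Waters): author_id=NULL, no match -> kept with NULL
  - book 7 (Quiet Streets): author_id=1 -> matches Mitchell
  - book 8 (Falling Leaves): author_id=2 -> matches Allen
  - book 9 (Midnight Sun): author_id=3 -> matches Walker
All 9 rows appear; 1 has NULL author.

SQL:
SELECT a.title, b.name AS author
FROM books a
LEFT JOIN authors b ON a.author_id = b.id

Result:
title           | author  
----------------+---------
Northern Lights | Mitchell
Distant Shores  | Walker  
The Blue Door   | Allen   
Winter Gardens  | Allen   
The Old House   | Allen   
Silent Waters   | NULL    
Quiet Streets   | Mitchell
Falling Leaves  | Allen   
Midnight Sun    | Walker  


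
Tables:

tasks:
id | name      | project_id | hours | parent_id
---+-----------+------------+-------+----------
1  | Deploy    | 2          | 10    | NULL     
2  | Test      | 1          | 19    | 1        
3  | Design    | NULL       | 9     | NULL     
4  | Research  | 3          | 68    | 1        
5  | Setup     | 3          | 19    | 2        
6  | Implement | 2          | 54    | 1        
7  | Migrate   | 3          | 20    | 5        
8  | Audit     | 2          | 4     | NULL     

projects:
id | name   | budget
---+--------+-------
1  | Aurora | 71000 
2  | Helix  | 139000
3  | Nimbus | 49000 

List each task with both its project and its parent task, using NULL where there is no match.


Two LEFT JOINs from the same base table tasks: one to projects via project_id, one to tasks itself via parent_id. Both are LEFT so every task is preserved.
Match against projects:
  - task 1 (Deploy): project_id=2 -> matches Helix
  - task 2 (Test): project_id=1 -> matches Aurora
  - task 3 (Design): project_id=NULL, no match -> kept with NULL
  - task 4 (Research): project_id=3 -> matches Nimbus
  - task 5 (Setup): project_id=3 -> matches Nimbus
  - task 6 (Implement): project_id=2 -> matches Helix
  - task 7 (Migrate): project_id=3 -> matches Nimbus
  - task 8 (Audit): project_id=2 -> matches Helix
Match against tasks (self):
  - task 1 (Deploy): parent_id=NULL -> NULL
  - task 2 (Test): parent_id=1 -> Deploy
  - task 3 (Design): parent_id=NULL -> NULL
  - task 4 (Research): parent_id=1 -> Deploy
  - task 5 (Setup): parent_id=2 -> Test
  - task 6 (Implement): parent_id=1 -> Deploy
  - task 7 (Migrate): parent_id=5 -> Setup
  - task 8 (Audit): parent_id=NULL -> NULL

SQL:
SELECT a.name, b.name AS project, c.name AS parent
FROM tasks a
LEFT JOIN projects b ON a.project_id = b.id
LEFT JOIN tasks c ON a.parent_id = c.id

Result:
name      | project | parent
----------+---------+-------
Deploy    | Helix   | NULL  
Test      | Aurora  | Deploy
Design    | NULL    | NULL  
Research  | Nimbus  | Deploy
Setup     | Nimbus  | Test  
Implement | Helix   | Deploy
Migrate   | Nimbus  | Setup 
Audit     | Helix   | NULL  


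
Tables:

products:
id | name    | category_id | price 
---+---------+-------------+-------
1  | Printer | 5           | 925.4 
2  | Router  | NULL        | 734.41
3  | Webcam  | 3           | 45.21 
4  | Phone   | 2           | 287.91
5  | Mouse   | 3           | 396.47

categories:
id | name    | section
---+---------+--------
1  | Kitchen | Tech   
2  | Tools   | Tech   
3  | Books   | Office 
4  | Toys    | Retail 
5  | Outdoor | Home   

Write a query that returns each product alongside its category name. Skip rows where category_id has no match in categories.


INNER JOIN keeps only products rows whose category_id matches an id in categories. Walk through each product:
  - product 1 (Printer): category_id=5 -> matches Outdoor
  - product 2 (Router): category_id=NULL, no match -> dropped
  - product 3 (Webcam): category_id=3 -> matches Books
  - product 4 (Phone): category_id=2 -> matches Tools
  - product 5 (Mouse): category_id=3 -> matches Books
So 1 of 5 rows is dropped.

SQL:
SELECT a.name, b.name AS category
FROM products a
INNER JOIN categories b ON a.category_id = b.id

Result:
name    | category
--------+---------
Printer | Outdoor 
Webcam  | Books   
Phone   | Tools   
Mouse   | Books   


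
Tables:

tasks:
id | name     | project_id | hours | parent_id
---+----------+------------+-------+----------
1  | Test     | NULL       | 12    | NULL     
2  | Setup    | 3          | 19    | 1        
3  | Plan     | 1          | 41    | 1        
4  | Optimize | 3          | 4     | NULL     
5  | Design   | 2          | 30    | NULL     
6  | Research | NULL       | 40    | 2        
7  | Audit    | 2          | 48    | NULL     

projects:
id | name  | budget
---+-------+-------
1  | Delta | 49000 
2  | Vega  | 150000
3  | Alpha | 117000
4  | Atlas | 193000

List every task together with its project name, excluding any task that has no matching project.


INNER JOIN keeps only tasks rows whose project_id matches an id in projects. Walk through each task:
  - task 1 (Test): project_id=NULL, no match -> dropped
  - task 2 (Setup): project_id=3 -> matches Alpha
  - task 3 (Plan): project_id=1 -> matches Delta
  - task 4 (Optimize): project_id=3 -> matches Alpha
  - task 5 (Design): project_id=2 -> matches Vega
  - task 6 (Research): project_id=NULL, no match -> dropped
  - task 7 (Audit): project_id=2 -> matches Vega
So 2 of 7 rows are dropped.

SQL:
SELECT a.name, b.name AS project
FROM tasks a
INNER JOIN projects b ON a.project_id = b.id

Result:
name     | project
---------+--------
Setup    | Alpha  
Plan     | Delta  
Optimize | Alpha  
Design   | Vega   
Audit    | Vega   
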